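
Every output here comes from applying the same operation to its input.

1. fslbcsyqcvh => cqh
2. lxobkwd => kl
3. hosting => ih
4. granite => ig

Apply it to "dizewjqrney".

In each case the input is transformed by: move the first 2 characters to the end (rotate left by 2), then keep one character in every 3, starting at position 3 (positions 3rd, 6th, 9th, ...).
On "dizewjqrney": the first step gives "zewjqrneydi", and the second then gives "wry".
(Check on "fslbcsyqcvh": → "lbcsyqcvhfs" → "cqh" ✓)

wry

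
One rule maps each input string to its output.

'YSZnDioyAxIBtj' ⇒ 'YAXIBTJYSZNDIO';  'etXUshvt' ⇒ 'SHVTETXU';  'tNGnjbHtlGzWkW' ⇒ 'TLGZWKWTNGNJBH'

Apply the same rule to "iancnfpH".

Each output is the input with this applied: swap the front and back halves of the string, then convert every letter to uppercase.
Starting from "iancnfpH": after the first operation, "nfpHianc"; after the second, "NFPHIANC".

NFPHIANC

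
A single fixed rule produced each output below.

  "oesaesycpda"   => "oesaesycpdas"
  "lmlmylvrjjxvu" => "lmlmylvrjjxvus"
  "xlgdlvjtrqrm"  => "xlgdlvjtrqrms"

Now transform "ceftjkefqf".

ceftjkefqfs

The pattern: append "s".
Applying that to "ceftjkefqf" gives "ceftjkefqfs".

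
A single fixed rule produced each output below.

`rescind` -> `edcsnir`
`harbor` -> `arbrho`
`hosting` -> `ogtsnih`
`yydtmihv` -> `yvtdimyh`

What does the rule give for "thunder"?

hrnuedt

Each output is the input with this applied: swap the first and last characters, then swap each adjacent pair of characters (1↔2, 3↔4, ...).
Starting from "thunder": after the first operation, "rhundet"; after the second, "hrnuedt".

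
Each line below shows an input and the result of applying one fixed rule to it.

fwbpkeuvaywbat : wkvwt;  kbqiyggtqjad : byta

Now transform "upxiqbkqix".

The transformation: keep one character in every 3, starting at position 2 (positions 2nd, 5th, 8th, ...).
On "upxiqbkqix" that produces "pqq".

pqq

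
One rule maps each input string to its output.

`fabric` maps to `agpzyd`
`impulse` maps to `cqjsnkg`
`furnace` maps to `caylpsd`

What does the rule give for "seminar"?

The transformation: reverse the string, then shift every letter 2 places backward in the alphabet (wrapping around).
On "seminar": the first step gives "ranimes", and the second then gives "pylgkcq".

pylgkcq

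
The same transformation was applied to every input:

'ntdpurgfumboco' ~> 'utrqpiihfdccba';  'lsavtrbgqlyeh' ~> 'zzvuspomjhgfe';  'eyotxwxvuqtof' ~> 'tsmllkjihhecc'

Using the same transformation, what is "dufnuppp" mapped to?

triidddb

Each output is the input with this applied: shift every letter 12 places backward in the alphabet (wrapping around), then sort the characters into reverse alphabetical order.
For "dufnuppp", step one produces "ritbiddd"; step two turns that into "triidddb".
(Check on "eyotxwxvuqtof": → "smchlkljiehct" → "tsmllkjihhecc" ✓)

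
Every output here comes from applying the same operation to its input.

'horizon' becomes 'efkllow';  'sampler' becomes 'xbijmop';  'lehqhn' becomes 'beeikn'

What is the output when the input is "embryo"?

ybjlov

Each output is the input with this applied: sort the characters into alphabetical order, then shift every letter 3 places backward in the alphabet (wrapping around).
"embryo" → "bemory" → "ybjlov".
(Check on "sampler": → "aelmprs" → "xbijmop" ✓)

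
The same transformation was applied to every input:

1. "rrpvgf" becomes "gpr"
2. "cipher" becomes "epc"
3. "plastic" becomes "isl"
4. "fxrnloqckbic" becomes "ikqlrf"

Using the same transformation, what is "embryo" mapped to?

ybe

The transformation: reverse the string, then keep every other character starting from the second (positions 2nd, 4th, 6th, ...).
For "embryo", step one produces "oyrbme"; step two turns that into "ybe".
(Check on "plastic": → "citsalp" → "isl" ✓)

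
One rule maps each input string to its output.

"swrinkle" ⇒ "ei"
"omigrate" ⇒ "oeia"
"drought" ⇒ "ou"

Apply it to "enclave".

eea

The rule is to take characters alternately from the front and the back (1st, last, 2nd, 2nd-last, ...), then keep only the vowels.
"enclave" → "eenvcal" → "eea".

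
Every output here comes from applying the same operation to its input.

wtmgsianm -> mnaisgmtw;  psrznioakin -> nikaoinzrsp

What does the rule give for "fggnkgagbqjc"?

cjqbgagknggf

In each case the input is transformed by: reverse the string.
Doing the same to "fggnkgagbqjc": "cjqbgagknggf".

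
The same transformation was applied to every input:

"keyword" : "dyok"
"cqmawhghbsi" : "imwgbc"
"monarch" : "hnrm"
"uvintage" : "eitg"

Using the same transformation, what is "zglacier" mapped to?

rlce

Rule — swap the first and last characters, then keep every other character starting from the first (positions 1st, 3rd, 5th, ...).
For "zglacier", step one produces "rglaciez"; step two turns that into "rlce".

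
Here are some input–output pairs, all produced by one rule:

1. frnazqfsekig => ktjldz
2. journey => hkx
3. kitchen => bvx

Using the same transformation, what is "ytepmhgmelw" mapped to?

miafe

Rule — keep every other character starting from the second (positions 2nd, 4th, 6th, ...), then shift every letter 7 places backward in the alphabet (wrapping around).
Working it through for "ytepmhgmelw": intermediate "tphml", final "miafe".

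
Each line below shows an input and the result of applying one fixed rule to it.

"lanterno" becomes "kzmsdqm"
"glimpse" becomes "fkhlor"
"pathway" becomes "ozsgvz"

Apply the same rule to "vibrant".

uhaqzm

The rule is to delete the last character, then shift every letter 1 place backward in the alphabet (wrapping around).
For "vibrant", step one produces "vibran"; step two turns that into "uhaqzm".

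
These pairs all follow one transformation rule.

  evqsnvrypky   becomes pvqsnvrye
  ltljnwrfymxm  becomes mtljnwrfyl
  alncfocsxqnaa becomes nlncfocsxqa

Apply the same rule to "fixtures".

rixtuf

The rule is to delete the last 2 characters, then swap the first and last characters.
Starting from "fixtures": after the first operation, "fixtur"; after the second, "rixtuf".
(Check on "evqsnvrypky": → "evqsnvryp" → "pvqsnvrye" ✓)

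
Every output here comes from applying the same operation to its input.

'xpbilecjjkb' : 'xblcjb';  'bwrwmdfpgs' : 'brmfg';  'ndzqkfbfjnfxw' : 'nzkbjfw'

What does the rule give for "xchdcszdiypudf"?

xhczipd

The pattern: keep every other character starting from the first (positions 1st, 3rd, 5th, ...).
For "xchdcszdiypudf" the result is "xhczipd".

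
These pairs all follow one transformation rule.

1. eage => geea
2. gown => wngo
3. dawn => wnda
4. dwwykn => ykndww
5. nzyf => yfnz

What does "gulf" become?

Rule — swap the front and back halves of the string.
For "gulf" the result is "lfgu".

lfgu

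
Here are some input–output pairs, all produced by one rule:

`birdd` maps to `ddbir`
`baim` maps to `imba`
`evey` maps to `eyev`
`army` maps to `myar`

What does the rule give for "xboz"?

Each output is the input with this applied: move the last 2 characters to the front (rotate right by 2).
Applying that to "xboz" gives "ozxb".

ozxb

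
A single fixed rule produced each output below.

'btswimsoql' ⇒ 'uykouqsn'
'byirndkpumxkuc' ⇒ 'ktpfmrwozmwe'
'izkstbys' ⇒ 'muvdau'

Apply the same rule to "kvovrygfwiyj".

qxtaihykal

Looking at the pairs, the operation is to delete the first 2 characters, then shift every letter 2 places forward in the alphabet (wrapping around).
For "kvovrygfwiyj", step one produces "ovrygfwiyj"; step two turns that into "qxtaihykal".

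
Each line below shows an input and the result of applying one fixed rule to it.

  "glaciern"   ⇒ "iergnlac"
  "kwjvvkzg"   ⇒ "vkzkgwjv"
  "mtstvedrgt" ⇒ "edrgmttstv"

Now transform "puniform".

forpmuni

Each output is the input with this applied: swap the first and last characters, then swap the front and back halves of the string.
For "puniform", step one produces "muniforp"; step two turns that into "forpmuni".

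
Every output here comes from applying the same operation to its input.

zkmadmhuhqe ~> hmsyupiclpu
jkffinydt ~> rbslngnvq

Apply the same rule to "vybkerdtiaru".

dcgzjisqmbzl

Each output is the input with this applied: take characters alternately from the front and the back (1st, last, 2nd, 2nd-last, ...), then shift every letter 8 places forward in the alphabet (wrapping around).
"vybkerdtiaru" → "dcgzjisqmbzl".
(Check on "jkffinydt": → "jtkdfyfni" → "rbslngnvq" ✓)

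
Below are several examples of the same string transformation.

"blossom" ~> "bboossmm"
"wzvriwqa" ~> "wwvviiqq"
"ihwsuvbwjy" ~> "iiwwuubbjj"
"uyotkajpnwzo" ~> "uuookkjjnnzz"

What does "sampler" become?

ssmmllrr

Rule — keep every other character starting from the first (positions 1st, 3rd, 5th, ...), then double every character.
On "sampler": the first step gives "smlr", and the second then gives "ssmmllrr".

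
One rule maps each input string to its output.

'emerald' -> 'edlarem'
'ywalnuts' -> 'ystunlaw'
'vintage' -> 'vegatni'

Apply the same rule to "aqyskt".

atksyq

Each output is the input with this applied: reverse the string, then move the last character to the front.
On "aqyskt": the first step gives "tksyqa", and the second then gives "atksyq".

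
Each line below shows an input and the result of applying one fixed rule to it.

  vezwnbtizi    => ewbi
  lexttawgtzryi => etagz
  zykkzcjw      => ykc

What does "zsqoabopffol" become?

sobpf

Looking at the pairs, the operation is to delete the last 2 characters, then keep every other character starting from the second (positions 2nd, 4th, 6th, ...).
Doing the same to "zsqoabopffol": "sobpf".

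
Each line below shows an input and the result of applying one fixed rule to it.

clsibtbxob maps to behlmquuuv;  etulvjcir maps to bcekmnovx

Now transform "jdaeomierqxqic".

bbcfhjjkqtvwxx

Rule — shift every letter 7 places backward in the alphabet (wrapping around), then sort the characters into alphabetical order.
On "jdaeomierqxqic" that produces "bbcfhjjkqtvwxx".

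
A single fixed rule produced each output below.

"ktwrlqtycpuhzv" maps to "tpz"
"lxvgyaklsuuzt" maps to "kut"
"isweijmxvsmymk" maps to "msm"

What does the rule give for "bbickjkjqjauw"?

kjw

What's happening: keep one character in every 3, starting at position 1 (positions 1st, 4th, 7th, ...), then delete the first 2 characters.
On "bbickjkjqjauw": the first step gives "bckjw", and the second then gives "kjw".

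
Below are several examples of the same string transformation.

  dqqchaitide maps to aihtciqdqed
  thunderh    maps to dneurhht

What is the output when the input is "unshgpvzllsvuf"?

The transformation: take characters alternately from the front and the back (1st, last, 2nd, 2nd-last, ...), then reverse the string.
On "unshgpvzllsvuf": the first step gives "ufnusvhsglplvz", and the second then gives "zvlplgshvsunfu".

zvlplgshvsunfu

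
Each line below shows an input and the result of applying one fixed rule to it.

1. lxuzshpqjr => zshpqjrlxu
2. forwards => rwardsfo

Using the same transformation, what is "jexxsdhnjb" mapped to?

In each case the input is transformed by: swap the front and back halves of the string, then move the last 2 characters to the front (rotate right by 2).
On "jexxsdhnjb": the first step gives "dhnjbjexxs", and the second then gives "xsdhnjbjex".

xsdhnjbjex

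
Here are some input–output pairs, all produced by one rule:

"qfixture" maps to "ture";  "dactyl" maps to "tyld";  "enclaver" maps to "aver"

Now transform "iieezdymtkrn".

ymtk

In each case the input is transformed by: swap the front and back halves of the string, then keep only the first 4 characters.
Starting from "iieezdymtkrn": after the first operation, "ymtkrniieezd"; after the second, "ymtk".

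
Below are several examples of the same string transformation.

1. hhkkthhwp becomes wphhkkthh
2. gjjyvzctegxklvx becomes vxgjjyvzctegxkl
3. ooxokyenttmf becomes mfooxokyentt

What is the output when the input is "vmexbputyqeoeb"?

ebvmexbputyqeo

The transformation: move the last 2 characters to the front (rotate right by 2).
Doing the same to "vmexbputyqeoeb": "ebvmexbputyqeo".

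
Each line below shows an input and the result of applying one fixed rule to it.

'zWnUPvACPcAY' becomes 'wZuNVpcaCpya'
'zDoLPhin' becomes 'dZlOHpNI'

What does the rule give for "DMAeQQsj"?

Rule — flip the case of every letter, then swap each adjacent pair of characters (1↔2, 3↔4, ...).
Starting from "DMAeQQsj": after the first operation, "dmaEqqSJ"; after the second, "mdEaqqJS".
(Check on "zWnUPvACPcAY": → "ZwNupVacpCay" → "wZuNVpcaCpya" ✓)

mdEaqqJS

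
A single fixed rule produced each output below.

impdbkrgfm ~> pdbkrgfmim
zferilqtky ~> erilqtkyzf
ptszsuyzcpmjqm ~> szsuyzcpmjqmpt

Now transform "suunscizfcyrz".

In each case the input is transformed by: move the first 2 characters to the end (rotate left by 2).
On "suunscizfcyrz" that produces "unscizfcyrzsu".

unscizfcyrzsu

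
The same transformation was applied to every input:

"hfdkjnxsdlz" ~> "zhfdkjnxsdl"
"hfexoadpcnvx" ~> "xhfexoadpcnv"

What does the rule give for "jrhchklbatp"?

pjrhchklbat

In each case the input is transformed by: move the last character to the front.
On "jrhchklbatp" that produces "pjrhchklbat".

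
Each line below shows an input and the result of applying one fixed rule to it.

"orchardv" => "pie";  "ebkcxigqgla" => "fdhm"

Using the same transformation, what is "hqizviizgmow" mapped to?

The rule is to shift every letter 1 place forward in the alphabet (wrapping around), then keep one character in every 3, starting at position 1 (positions 1st, 4th, 7th, ...).
Applying that to "hqizviizgmow" gives "iajn".

iajn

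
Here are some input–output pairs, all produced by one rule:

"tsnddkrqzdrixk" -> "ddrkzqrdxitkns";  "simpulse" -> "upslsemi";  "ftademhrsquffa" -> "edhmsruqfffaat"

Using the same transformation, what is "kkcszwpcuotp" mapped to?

Each output is the input with this applied: move the first 3 characters to the end (rotate left by 3), then swap each adjacent pair of characters (1↔2, 3↔4, ...).
Applying both steps to "kkcszwpcuotp": "szwpcuotpkkc", then "zspwuctokpck".
(Check on "simpulse": → "pulsesim" → "upslsemi" ✓)

zspwuctokpck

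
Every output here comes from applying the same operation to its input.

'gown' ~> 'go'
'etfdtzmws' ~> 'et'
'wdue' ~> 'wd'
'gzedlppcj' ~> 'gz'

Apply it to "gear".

ge

In each case the input is transformed by: keep only the first 2 characters.
So "gear" becomes "ge".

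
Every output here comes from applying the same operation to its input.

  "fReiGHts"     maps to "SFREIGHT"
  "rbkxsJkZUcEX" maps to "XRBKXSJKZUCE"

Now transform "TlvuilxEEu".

The transformation: move the last character to the front, then convert every letter to uppercase.
"TlvuilxEEu" → "uTlvuilxEE" → "UTLVUILXEE".

UTLVUILXEE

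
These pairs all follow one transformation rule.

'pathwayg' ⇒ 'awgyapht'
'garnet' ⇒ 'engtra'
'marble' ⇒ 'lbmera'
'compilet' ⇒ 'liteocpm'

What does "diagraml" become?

arlmidga

The transformation: swap the front and back halves of the string, then swap each adjacent pair of characters (1↔2, 3↔4, ...).
Starting from "diagraml": after the first operation, "ramldiag"; after the second, "arlmidga".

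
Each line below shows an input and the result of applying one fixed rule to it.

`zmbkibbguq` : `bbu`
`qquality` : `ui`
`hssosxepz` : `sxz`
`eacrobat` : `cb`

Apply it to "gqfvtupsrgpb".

furb

Each output is the input with this applied: keep one character in every 3, starting at position 3 (positions 3rd, 6th, 9th, ...).
Doing the same to "gqfvtupsrgpb": "furb".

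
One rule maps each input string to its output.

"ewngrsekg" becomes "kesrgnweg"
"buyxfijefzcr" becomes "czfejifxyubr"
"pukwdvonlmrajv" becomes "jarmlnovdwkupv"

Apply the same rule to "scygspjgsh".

sgjpsgycsh

The rule is to move the last character to the front, then reverse the string.
Working it through for "scygspjgsh": intermediate "hscygspjgs", final "sgjpsgycsh".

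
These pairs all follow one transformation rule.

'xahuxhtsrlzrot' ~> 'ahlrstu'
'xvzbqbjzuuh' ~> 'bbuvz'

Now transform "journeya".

aeor

The pattern: keep every other character starting from the second (positions 2nd, 4th, 6th, ...), then sort the characters into alphabetical order.
"journeya" → "orea" → "aeor".
(Check on "xahuxhtsrlzrot": → "auhslrt" → "ahlrstu" ✓)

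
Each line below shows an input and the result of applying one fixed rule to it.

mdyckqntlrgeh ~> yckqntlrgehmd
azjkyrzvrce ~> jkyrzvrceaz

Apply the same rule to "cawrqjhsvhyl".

Rule — move the first 2 characters to the end (rotate left by 2).
For "cawrqjhsvhyl" the result is "wrqjhsvhylca".

wrqjhsvhylca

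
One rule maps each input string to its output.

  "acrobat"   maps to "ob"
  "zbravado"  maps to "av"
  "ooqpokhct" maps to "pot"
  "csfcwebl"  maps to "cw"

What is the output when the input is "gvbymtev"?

Looking at the pairs, the operation is to swap each adjacent pair of characters (1↔2, 3↔4, ...), then keep one character in every 3, starting at position 3 (positions 3rd, 6th, 9th, ...).
"gvbymtev" → "ym".

ym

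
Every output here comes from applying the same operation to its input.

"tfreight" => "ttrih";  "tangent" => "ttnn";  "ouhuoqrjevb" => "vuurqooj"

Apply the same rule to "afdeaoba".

ofedb

Rule — sort the characters into reverse alphabetical order, then delete the last 3 characters.
For "afdeaoba", step one produces "ofedbaaa"; step two turns that into "ofedb".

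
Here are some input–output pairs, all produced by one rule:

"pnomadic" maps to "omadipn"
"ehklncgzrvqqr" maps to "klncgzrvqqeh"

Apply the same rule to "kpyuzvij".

yuzvikp

The pattern: delete the last character, then move the first 2 characters to the end (rotate left by 2).
"kpyuzvij" → "kpyuzvi" → "yuzvikp".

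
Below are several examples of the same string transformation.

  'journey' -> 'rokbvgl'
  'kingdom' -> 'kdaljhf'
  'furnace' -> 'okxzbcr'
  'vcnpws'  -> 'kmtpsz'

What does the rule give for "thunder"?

Each output is the input with this applied: move the first 2 characters to the end (rotate left by 2), then shift every letter 3 places backward in the alphabet (wrapping around).
For "thunder", step one produces "underth"; step two turns that into "rkaboqe".
(Check on "furnace": → "rnacefu" → "okxzbcr" ✓)

rkaboqe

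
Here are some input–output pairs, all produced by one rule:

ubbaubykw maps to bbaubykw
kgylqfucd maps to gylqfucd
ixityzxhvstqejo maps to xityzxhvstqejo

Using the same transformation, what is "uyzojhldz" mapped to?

Rule — delete the first character.
Doing the same to "uyzojhldz": "yzojhldz".

yzojhldz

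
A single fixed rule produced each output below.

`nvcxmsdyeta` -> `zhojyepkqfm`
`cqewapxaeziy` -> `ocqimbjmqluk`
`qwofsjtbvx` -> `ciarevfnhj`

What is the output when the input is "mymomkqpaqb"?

Looking at the pairs, the operation is to shift every letter 12 places forward in the alphabet (wrapping around).
For "mymomkqpaqb" the result is "ykyaywcbmcn".

ykyaywcbmcn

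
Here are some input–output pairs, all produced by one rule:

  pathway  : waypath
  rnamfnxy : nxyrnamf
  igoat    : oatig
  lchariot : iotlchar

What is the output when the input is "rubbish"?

ishrubb

The pattern: move the last 3 characters to the front (rotate right by 3).
So "rubbish" becomes "ishrubb".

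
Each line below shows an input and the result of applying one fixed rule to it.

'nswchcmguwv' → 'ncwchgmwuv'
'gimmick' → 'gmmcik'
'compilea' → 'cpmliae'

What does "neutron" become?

Each output is the input with this applied: swap each adjacent pair of characters (1↔2, 3↔4, ...), then delete the first character.
"neutron" → "entuorn" → "ntuorn".
(Check on "compilea": → "ocpmliae" → "cpmliae" ✓)

ntuorn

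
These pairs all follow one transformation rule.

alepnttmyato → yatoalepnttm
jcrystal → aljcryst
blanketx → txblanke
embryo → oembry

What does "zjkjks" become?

szjkjk

The pattern: move the first 2 characters to the end (rotate left by 2), then swap the front and back halves of the string.
Working it through for "zjkjks": intermediate "kjkszj", final "szjkjk".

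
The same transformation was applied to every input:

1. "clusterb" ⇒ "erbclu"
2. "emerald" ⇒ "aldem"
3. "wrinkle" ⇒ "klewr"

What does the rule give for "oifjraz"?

razoi

The transformation: move the last 3 characters to the front (rotate right by 3), then delete the last 2 characters.
For "oifjraz", step one produces "razoifj"; step two turns that into "razoi".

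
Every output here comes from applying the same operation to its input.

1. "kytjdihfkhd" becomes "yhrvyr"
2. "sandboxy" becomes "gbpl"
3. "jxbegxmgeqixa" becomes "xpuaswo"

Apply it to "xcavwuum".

The pattern: keep every other character starting from the first (positions 1st, 3rd, 5th, ...), then shift every letter 12 places backward in the alphabet (wrapping around).
Doing the same to "xcavwuum": "loki".

loki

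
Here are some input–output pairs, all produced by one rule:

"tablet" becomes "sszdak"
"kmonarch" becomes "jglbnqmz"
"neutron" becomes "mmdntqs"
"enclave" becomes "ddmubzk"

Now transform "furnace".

edtbqzm

The transformation: shift every letter 1 place backward in the alphabet (wrapping around), then take characters alternately from the front and the back (1st, last, 2nd, 2nd-last, ...).
"furnace" → "etqmzbd" → "edtbqzm".
(Check on "kmonarch": → "jlnmzqbg" → "jglbnqmz" ✓)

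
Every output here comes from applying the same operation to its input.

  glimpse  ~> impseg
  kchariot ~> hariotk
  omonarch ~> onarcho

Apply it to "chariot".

What's happening: move the first character to the end, then delete the first character.
For "chariot" the result is "ariotc".
(Check on "glimpse": → "limpseg" → "impseg" ✓)

ariotc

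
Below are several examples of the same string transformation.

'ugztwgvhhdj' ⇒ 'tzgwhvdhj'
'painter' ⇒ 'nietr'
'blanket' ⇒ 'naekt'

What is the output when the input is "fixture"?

txrue

The pattern: swap each adjacent pair of characters (1↔2, 3↔4, ...), then delete the first 2 characters.
Working it through for "fixture": intermediate "iftxrue", final "txrue".
(Check on "ugztwgvhhdj": → "gutzgwhvdhj" → "tzgwhvdhj" ✓)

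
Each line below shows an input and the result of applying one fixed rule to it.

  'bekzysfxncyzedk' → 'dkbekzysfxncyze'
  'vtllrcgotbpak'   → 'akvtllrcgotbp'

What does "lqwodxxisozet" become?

etlqwodxxisoz

In each case the input is transformed by: move the last 2 characters to the front (rotate right by 2).
"lqwodxxisozet" → "etlqwodxxisoz".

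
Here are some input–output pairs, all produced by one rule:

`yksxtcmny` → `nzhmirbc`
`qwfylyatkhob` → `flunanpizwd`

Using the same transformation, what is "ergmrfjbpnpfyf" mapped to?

Rule — shift every letter 11 places backward in the alphabet (wrapping around), then delete the last character.
Starting from "ergmrfjbpnpfyf": after the first operation, "tgvbguyqeceunu"; after the second, "tgvbguyqeceun".
(Check on "qwfylyatkhob": → "flunanpizwdq" → "flunanpizwd" ✓)

tgvbguyqeceun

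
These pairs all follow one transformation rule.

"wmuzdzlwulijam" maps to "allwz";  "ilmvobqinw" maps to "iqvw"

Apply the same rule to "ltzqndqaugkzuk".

glqqu

The transformation: keep one character in every 3, starting at position 1 (positions 1st, 4th, 7th, ...), then sort the characters into alphabetical order.
On "ltzqndqaugkzuk": the first step gives "lqqgu", and the second then gives "glqqu".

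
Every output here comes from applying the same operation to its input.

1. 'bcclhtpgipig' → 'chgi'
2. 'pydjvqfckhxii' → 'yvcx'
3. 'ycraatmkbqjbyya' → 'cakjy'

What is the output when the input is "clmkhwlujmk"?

Looking at the pairs, the operation is to keep one character in every 3, starting at position 2 (positions 2nd, 5th, 8th, ...).
For "clmkhwlujmk" the result is "lhuk".

lhuk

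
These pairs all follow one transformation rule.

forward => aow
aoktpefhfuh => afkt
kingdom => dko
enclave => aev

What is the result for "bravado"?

adv

Rule — sort the characters into alphabetical order, then keep one character in every 3, starting at position 1 (positions 1st, 4th, 7th, ...).
For "bravado", step one produces "aabdorv"; step two turns that into "adv".
(Check on "kingdom": → "dgikmno" → "dko" ✓)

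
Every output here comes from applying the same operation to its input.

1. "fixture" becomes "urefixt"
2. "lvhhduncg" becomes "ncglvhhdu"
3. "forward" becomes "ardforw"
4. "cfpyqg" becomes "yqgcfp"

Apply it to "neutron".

ronneut

The pattern: move the last 3 characters to the front (rotate right by 3).
For "neutron" the result is "ronneut".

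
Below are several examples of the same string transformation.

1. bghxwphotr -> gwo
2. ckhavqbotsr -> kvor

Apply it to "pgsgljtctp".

The transformation: keep one character in every 3, starting at position 2 (positions 2nd, 5th, 8th, ...).
For "pgsgljtctp" the result is "glc".

glc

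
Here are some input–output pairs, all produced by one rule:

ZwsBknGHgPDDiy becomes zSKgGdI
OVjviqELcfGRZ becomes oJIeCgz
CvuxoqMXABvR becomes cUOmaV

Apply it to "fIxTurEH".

The transformation: keep every other character starting from the first (positions 1st, 3rd, 5th, ...), then flip the case of every letter.
For "fIxTurEH", step one produces "fxuE"; step two turns that into "FXUe".
(Check on "ZwsBknGHgPDDiy": → "ZskGgDi" → "zSKgGdI" ✓)

FXUe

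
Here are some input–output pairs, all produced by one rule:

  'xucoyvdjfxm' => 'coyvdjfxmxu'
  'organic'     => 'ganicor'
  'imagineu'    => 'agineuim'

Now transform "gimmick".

The pattern: move the first 2 characters to the end (rotate left by 2).
For "gimmick" the result is "mmickgi".

mmickgi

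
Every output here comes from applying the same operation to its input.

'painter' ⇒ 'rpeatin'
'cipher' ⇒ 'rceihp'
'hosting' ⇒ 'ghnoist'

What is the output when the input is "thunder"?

The rule is to take characters alternately from the front and the back (1st, last, 2nd, 2nd-last, ...), then swap each adjacent pair of characters (1↔2, 3↔4, ...).
Working it through for "thunder": intermediate "trheudn", final "rtehdun".

rtehdun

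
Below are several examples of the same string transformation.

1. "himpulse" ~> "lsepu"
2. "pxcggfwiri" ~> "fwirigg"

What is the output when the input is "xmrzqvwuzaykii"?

In each case the input is transformed by: delete the first 3 characters, then move the first 2 characters to the end (rotate left by 2).
For "xmrzqvwuzaykii" the result is "vwuzaykiizq".

vwuzaykiizq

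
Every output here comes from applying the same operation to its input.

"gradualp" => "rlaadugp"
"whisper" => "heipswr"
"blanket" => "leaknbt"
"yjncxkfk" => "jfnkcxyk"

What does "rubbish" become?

The pattern: take characters alternately from the front and the back (1st, last, 2nd, 2nd-last, ...), then move the first 2 characters to the end (rotate left by 2).
Working it through for "rubbish": intermediate "rhusbib", final "usbibrh".

usbibrh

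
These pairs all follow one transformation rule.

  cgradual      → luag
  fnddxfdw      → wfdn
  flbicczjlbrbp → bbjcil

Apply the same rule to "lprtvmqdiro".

rdmtp

Rule — keep every other character starting from the second (positions 2nd, 4th, 6th, ...), then reverse the string.
Working it through for "lprtvmqdiro": intermediate "ptmdr", final "rdmtp".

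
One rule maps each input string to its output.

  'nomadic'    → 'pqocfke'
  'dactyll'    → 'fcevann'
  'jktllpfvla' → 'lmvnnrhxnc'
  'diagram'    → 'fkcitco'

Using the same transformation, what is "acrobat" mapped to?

The transformation: shift every letter 2 places forward in the alphabet (wrapping around).
Applying that to "acrobat" gives "cetqdcv".

cetqdcv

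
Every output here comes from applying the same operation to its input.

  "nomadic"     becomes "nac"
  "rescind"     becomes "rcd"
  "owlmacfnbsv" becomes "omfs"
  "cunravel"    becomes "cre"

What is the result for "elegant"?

Rule — keep one character in every 3, starting at position 1 (positions 1st, 4th, 7th, ...).
On "elegant" that produces "egt".

egt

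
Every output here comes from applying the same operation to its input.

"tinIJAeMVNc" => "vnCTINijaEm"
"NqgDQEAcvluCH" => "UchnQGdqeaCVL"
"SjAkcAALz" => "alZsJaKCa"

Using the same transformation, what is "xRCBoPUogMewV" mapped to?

EWvXrcbOpuOGm

Each output is the input with this applied: move the last 3 characters to the front (rotate right by 3), then flip the case of every letter.
Applying both steps to "xRCBoPUogMewV": "ewVxRCBoPUogM", then "EWvXrcbOpuOGm".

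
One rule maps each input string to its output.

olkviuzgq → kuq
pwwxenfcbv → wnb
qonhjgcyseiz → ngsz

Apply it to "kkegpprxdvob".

The rule is to keep one character in every 3, starting at position 3 (positions 3rd, 6th, 9th, ...).
"kkegpprxdvob" → "epdb".

epdb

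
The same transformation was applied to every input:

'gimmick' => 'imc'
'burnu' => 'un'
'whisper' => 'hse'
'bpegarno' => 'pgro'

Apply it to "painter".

ane

The rule is to keep every other character starting from the second (positions 2nd, 4th, 6th, ...).
Doing the same to "painter": "ane".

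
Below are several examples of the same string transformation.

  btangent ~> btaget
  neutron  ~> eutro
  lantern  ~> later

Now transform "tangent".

Each output is the input with this applied: remove every "n".
On "tangent" that produces "taget".

taget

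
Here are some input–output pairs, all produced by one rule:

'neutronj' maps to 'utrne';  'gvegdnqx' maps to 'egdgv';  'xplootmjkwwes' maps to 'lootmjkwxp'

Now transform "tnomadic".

The rule is to delete the last 3 characters, then move the first 2 characters to the end (rotate left by 2).
So "tnomadic" becomes "omatn".

omatn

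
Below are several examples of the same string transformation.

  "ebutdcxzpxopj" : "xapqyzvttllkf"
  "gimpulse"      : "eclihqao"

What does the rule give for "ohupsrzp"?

The rule is to swap each adjacent pair of characters (1↔2, 3↔4, ...), then shift every letter 4 places backward in the alphabet (wrapping around).
For "ohupsrzp", step one produces "hopurspz"; step two turns that into "dklqnolv".

dklqnolv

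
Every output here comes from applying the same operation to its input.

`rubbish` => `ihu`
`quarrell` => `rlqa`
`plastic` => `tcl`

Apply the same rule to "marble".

lmr

The transformation: move the first 3 characters to the end (rotate left by 3), then keep every other character starting from the second (positions 2nd, 4th, 6th, ...).
Starting from "marble": after the first operation, "blemar"; after the second, "lmr".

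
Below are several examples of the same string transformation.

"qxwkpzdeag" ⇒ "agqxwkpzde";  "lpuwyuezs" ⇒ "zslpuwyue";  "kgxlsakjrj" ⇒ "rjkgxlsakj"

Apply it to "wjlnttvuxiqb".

Rule — move the last 2 characters to the front (rotate right by 2).
So "wjlnttvuxiqb" becomes "qbwjlnttvuxi".

qbwjlnttvuxi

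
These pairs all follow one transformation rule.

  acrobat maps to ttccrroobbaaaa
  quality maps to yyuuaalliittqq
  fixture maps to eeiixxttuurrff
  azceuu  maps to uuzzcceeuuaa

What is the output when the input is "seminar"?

rreemmiinnaass

Rule — swap the first and last characters, then double every character.
Applying both steps to "seminar": "reminas", then "rreemmiinnaass".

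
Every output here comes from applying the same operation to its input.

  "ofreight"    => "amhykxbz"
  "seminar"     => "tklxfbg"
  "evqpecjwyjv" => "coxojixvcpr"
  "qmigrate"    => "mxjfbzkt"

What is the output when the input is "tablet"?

xmmtue

Looking at the pairs, the operation is to shift every letter 7 places backward in the alphabet (wrapping around), then move the last 2 characters to the front (rotate right by 2).
On "tablet": the first step gives "mtuexm", and the second then gives "xmmtue".
(Check on "qmigrate": → "jfbzktmx" → "mxjfbzkt" ✓)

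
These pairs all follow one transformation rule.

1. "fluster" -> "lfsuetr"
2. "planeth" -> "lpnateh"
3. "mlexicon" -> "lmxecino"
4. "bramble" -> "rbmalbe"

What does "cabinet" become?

Each output is the input with this applied: swap each adjacent pair of characters (1↔2, 3↔4, ...).
Doing the same to "cabinet": "acibent".

acibent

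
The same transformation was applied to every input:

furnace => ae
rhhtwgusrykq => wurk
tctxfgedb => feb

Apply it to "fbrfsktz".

Each output is the input with this applied: keep every other character starting from the first (positions 1st, 3rd, 5th, ...), then delete the first 2 characters.
Working it through for "fbrfsktz": intermediate "frst", final "st".

st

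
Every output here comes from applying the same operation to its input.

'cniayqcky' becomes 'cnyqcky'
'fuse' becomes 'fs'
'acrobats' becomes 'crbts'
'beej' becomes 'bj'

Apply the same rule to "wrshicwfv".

wrshcwfv

The rule is to remove every vowel.
On "wrshicwfv" that produces "wrshcwfv".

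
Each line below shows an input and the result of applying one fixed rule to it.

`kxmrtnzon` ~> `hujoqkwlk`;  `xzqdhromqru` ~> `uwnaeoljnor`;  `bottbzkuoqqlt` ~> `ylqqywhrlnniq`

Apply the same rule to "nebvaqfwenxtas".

Looking at the pairs, the operation is to shift every letter 3 places backward in the alphabet (wrapping around).
On "nebvaqfwenxtas" that produces "kbysxnctbkuqxp".

kbysxnctbkuqxp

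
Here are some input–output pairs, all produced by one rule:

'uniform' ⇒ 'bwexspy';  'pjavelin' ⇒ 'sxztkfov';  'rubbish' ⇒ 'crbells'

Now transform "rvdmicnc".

xmbfnwsm

The pattern: move the last 2 characters to the front (rotate right by 2), then shift every letter 10 places forward in the alphabet (wrapping around).
On "rvdmicnc": the first step gives "ncrvdmic", and the second then gives "xmbfnwsm".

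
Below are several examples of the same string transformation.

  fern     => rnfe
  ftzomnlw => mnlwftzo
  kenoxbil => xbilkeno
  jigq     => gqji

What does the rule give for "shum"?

umsh

In each case the input is transformed by: swap the front and back halves of the string.
Doing the same to "shum": "umsh".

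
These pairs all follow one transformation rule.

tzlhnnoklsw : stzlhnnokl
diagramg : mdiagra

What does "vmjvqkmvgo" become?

gvmjvqkmv

In each case the input is transformed by: delete the last character, then move the last character to the front.
For "vmjvqkmvgo", step one produces "vmjvqkmvg"; step two turns that into "gvmjvqkmv".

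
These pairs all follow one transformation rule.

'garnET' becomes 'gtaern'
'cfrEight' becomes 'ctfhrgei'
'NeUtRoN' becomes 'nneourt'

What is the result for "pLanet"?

Rule — take characters alternately from the front and the back (1st, last, 2nd, 2nd-last, ...), then convert every letter to lowercase.
"pLanet" → "ptLean" → "ptlean".

ptlean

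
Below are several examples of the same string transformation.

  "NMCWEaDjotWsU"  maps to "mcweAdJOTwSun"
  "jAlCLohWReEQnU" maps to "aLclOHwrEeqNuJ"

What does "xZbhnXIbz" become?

In each case the input is transformed by: flip the case of every letter, then move the first character to the end.
For "xZbhnXIbz", step one produces "XzBHNxiBZ"; step two turns that into "zBHNxiBZX".
(Check on "NMCWEaDjotWsU": → "nmcweAdJOTwSu" → "mcweAdJOTwSun" ✓)

zBHNxiBZX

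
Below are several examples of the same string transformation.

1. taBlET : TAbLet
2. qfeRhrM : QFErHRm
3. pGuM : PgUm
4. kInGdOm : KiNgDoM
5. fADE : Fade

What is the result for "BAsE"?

Each output is the input with this applied: flip the case of every letter.
Applying that to "BAsE" gives "baSe".

baSe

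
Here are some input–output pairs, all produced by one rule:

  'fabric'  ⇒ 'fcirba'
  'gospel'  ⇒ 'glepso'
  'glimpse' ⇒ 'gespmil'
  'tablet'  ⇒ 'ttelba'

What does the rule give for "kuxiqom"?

kmoqixu

What's happening: move the first character to the end, then reverse the string.
Working it through for "kuxiqom": intermediate "uxiqomk", final "kmoqixu".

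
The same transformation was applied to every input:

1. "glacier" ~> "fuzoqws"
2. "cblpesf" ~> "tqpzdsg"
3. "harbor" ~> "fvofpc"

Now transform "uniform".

aibwtcf

The transformation: move the last character to the front, then shift every letter 12 places backward in the alphabet (wrapping around).
Applying both steps to "uniform": "munifor", then "aibwtcf".
(Check on "glacier": → "rglacie" → "fuzoqws" ✓)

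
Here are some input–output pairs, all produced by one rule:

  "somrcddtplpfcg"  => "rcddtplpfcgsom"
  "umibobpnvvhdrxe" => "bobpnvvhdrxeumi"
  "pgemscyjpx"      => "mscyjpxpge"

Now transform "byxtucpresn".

Rule — move the first 3 characters to the end (rotate left by 3).
"byxtucpresn" → "tucpresnbyx".

tucpresnbyx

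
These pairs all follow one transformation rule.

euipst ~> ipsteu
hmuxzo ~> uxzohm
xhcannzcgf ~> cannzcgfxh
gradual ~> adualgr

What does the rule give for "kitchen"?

tchenki

The pattern: move the first 2 characters to the end (rotate left by 2).
Doing the same to "kitchen": "tchenki".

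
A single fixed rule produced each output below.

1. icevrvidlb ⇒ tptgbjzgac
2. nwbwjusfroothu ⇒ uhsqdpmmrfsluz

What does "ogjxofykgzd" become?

The transformation: move the first 3 characters to the end (rotate left by 3), then shift every letter 2 places backward in the alphabet (wrapping around).
Starting from "ogjxofykgzd": after the first operation, "xofykgzdogj"; after the second, "vmdwiexbmeh".

vmdwiexbmeh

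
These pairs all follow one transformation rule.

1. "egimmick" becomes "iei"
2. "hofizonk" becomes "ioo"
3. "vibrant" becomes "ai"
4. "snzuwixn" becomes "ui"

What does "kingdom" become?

oi

What's happening: move the first 3 characters to the end (rotate left by 3), then keep only the vowels.
For "kingdom", step one produces "gdomkin"; step two turns that into "oi".
(Check on "vibrant": → "rantvib" → "ai" ✓)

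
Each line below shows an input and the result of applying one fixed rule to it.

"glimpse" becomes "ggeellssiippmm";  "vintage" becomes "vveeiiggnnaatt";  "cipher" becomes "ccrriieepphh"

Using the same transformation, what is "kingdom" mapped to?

In each case the input is transformed by: take characters alternately from the front and the back (1st, last, 2nd, 2nd-last, ...), then double every character.
On "kingdom": the first step gives "kmiondg", and the second then gives "kkmmiioonnddgg".

kkmmiioonnddgg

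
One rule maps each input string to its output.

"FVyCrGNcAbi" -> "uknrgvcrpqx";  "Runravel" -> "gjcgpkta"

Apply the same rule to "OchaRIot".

The pattern: shift every letter 11 places backward in the alphabet (wrapping around), then convert every letter to lowercase.
"OchaRIot" → "DrwpGXdi" → "drwpgxdi".

drwpgxdi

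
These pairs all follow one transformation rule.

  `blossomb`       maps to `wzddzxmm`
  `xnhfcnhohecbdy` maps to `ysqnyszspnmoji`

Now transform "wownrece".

What's happening: move the first character to the end, then shift every letter 11 places forward in the alphabet (wrapping around).
For "wownrece", step one produces "ownrecew"; step two turns that into "zhycpnph".

zhycpnph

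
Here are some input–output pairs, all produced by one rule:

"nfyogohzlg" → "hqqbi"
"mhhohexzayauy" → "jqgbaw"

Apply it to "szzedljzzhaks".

Each output is the input with this applied: keep every other character starting from the second (positions 2nd, 4th, 6th, ...), then shift every letter 2 places forward in the alphabet (wrapping around).
Applying both steps to "szzedljzzhaks": "zelzhk", then "bgnbjm".

bgnbjm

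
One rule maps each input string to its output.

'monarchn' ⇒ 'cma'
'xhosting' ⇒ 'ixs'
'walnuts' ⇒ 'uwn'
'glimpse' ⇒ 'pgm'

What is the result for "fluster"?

tfs

The transformation: move the last 3 characters to the front (rotate right by 3), then keep one character in every 3, starting at position 1 (positions 1st, 4th, 7th, ...).
"fluster" → "tfs".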